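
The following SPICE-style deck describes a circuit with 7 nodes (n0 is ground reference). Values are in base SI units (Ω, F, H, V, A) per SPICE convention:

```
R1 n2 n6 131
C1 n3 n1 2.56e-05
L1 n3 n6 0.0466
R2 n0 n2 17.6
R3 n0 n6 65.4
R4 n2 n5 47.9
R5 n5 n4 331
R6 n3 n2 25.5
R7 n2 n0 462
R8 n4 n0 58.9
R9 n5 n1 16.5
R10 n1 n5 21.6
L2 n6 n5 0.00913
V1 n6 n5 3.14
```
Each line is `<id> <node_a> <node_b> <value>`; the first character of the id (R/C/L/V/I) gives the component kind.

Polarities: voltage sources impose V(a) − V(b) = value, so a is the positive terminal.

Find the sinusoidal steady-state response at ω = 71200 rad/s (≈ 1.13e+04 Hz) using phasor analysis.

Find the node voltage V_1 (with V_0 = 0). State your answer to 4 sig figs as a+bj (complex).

Apply KCL at each of the 6 non-ground nodes and solve the resulting linear system.
Node n1: branches {C1, R9, R10} → V_1 = -1.053+0.002009j
Node n2: branches {R1, R2, R4, R6, R7} → V_2 = -0.4255-0.002041j
Node n3: branches {C1, L1, R6} → V_3 = -1.053-0.01150j
Node n4: branches {R5, R8} → V_4 = -0.1939+0.001019j
Node n5: branches {R4, R5, R9, R10, L2, V1} → V_5 = -1.283+0.006744j
Node n6: branches {R1, L1, R3, L2, V1} → V_6 = 1.857+0.006744j
Source currents: i(V1)=-0.04582+0.005537j

-1.053+0.002009j V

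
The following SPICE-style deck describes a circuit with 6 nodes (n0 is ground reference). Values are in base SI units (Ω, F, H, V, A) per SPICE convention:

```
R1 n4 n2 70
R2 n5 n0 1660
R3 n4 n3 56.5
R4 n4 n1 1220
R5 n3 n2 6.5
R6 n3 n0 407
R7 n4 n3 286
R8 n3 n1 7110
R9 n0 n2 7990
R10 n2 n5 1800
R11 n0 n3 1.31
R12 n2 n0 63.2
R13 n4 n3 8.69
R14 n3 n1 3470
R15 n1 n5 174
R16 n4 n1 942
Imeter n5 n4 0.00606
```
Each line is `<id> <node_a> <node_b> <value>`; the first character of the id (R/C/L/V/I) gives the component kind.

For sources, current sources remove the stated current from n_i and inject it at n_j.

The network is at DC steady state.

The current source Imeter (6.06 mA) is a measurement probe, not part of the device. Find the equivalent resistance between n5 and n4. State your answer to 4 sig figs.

MNA unknowns: 5 node voltages V₁..V_5
R1: Y=0.01429 on G[4,2]
R2: Y=0.0006024 on G[5,0]
R3: Y=0.01770 on G[4,3]
R4: Y=0.0008197 on G[4,1]
R5: Y=0.1538 on G[3,2]
R6: Y=0.002457 on G[3,0]
R7: Y=0.003497 on G[4,3]
R8: Y=0.0001406 on G[3,1]
R9: Y=0.0001252 on G[0,2]
R10: Y=0.0005556 on G[2,5]
R11: Y=0.7634 on G[0,3]
R12: Y=0.01582 on G[2,0]
R13: Y=0.1151 on G[4,3]
R14: Y=0.0002882 on G[3,1]
R15: Y=0.005747 on G[1,5]
R16: Y=0.001062 on G[4,1]
Imeter: z[5]−=0.00606, z[4]+=0.00606
solve → V1=-1.528, V2=-0.003288, V3=0.001760, V4=0.02216, V5=-2.150

R_eq = 358.4 Ω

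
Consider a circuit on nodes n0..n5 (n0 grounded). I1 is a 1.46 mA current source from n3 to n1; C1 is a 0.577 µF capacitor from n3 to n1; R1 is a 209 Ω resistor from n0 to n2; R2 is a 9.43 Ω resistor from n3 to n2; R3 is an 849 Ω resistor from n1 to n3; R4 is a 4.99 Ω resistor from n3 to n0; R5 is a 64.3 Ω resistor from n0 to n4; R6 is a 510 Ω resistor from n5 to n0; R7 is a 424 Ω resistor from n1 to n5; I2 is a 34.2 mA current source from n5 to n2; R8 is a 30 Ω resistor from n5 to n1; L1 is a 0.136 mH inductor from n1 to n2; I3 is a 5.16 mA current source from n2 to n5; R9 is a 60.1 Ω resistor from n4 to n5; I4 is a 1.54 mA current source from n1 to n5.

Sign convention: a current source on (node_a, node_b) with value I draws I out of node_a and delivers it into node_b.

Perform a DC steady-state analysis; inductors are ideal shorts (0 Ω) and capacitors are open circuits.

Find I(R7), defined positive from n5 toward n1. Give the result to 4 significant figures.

-0.001463 A

MNA unknowns: 5 node voltages V₁..V_5 plus 1 source current (L1)
I1: z[3]−=0.00146, z[1]+=0.00146
C1: Y=0.000 on G[3,1]
R1: Y=0.004785 on G[0,2]
R2: Y=0.1060 on G[3,2]
R3: Y=0.001178 on G[1,3]
R4: Y=0.2004 on G[3,0]
R5: Y=0.01555 on G[0,4]
R6: Y=0.001961 on G[5,0]
R7: Y=0.002358 on G[1,5]
I2: z[5]−=0.0342, z[2]+=0.0342
R8: Y=0.03333 on G[5,1]
L1: row V1−V2=0, i_L1 at 1,2
I3: z[2]−=0.00516, z[5]+=0.00516
R9: Y=0.01664 on G[4,5]
I4: z[1]−=0.00154, z[5]+=0.00154
solve → V1=0.08453, V2=0.08453, V3=0.02472, V4=-0.2770, V5=-0.5358
aux → i_L1=-0.02229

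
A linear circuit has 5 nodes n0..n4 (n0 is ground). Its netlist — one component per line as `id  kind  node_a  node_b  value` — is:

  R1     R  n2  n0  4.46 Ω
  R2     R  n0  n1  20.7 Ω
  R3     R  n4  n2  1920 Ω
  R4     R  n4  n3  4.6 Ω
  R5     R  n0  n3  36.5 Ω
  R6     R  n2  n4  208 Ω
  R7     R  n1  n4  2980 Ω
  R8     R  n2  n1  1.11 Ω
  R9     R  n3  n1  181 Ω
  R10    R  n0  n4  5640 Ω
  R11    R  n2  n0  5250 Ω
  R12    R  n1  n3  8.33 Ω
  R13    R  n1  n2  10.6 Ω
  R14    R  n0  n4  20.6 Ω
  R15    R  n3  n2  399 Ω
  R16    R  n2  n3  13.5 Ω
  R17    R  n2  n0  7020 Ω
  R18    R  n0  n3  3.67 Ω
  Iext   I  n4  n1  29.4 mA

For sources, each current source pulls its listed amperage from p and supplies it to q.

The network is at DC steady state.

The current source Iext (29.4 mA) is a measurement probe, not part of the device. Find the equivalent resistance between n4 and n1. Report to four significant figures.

Element admittances at DC:
  Y(R1) = 0.2242 S between n2,n0
  Y(R2) = 0.04831 S between n0,n1
  Y(R3) = 0.0005208 S between n4,n2
  Y(R4) = 0.2174 S between n4,n3
  Y(R5) = 0.02740 S between n0,n3
  Y(R6) = 0.004808 S between n2,n4
  Y(R7) = 0.0003356 S between n1,n4
  Y(R8) = 0.9009 S between n2,n1
  Y(R9) = 0.005525 S between n3,n1
  Y(R10) = 0.0001773 S between n0,n4
  Y(R11) = 0.0001905 S between n2,n0
  Y(R12) = 0.1200 S between n1,n3
  Y(R13) = 0.09434 S between n1,n2
  Y(R14) = 0.04854 S between n0,n4
  Y(R15) = 0.002506 S between n3,n2
  Y(R16) = 0.07407 S between n2,n3
  Y(R17) = 0.0001425 S between n2,n0
  Y(R18) = 0.2725 S between n0,n3
  Iext: injects 0.0294 A into n1 (from n4)
Assemble and solve the 4×4 MNA system:
  V(n1)=0.06043  V(n2)=0.04436  V(n3)=-0.02259  V(n4)=-0.1253

R_eq = 6.318 Ω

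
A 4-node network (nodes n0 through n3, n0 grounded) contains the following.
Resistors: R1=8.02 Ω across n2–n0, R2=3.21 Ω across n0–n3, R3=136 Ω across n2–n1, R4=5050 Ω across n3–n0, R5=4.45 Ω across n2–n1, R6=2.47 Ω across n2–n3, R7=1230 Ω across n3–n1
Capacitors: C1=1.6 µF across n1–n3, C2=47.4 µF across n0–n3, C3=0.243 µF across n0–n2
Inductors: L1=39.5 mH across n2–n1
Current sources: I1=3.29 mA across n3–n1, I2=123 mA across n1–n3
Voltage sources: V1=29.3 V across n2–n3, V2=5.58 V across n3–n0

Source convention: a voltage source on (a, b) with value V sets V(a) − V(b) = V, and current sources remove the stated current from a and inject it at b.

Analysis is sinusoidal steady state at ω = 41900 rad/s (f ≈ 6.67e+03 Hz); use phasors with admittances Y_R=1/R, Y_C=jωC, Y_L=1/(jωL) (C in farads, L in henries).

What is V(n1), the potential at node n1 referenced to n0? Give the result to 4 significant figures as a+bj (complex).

32.09-7.637j V

Apply KCL at each of the 3 non-ground nodes and solve the resulting linear system.
Node n1: branches {R3, C1, R5, L1, I1, I2, R7} → V_1 = 32.09-7.637j
Node n2: branches {R1, R3, R5, C3, L1, R6, V1} → V_2 = 34.88+0.000j
Node n3: branches {R2, R4, C1, C2, R6, I1, I2, R7, V1, V2} → V_3 = 5.580+0.000j
Source currents: i(V1)=-16.86-2.126j, i(V2)=-6.089-11.44j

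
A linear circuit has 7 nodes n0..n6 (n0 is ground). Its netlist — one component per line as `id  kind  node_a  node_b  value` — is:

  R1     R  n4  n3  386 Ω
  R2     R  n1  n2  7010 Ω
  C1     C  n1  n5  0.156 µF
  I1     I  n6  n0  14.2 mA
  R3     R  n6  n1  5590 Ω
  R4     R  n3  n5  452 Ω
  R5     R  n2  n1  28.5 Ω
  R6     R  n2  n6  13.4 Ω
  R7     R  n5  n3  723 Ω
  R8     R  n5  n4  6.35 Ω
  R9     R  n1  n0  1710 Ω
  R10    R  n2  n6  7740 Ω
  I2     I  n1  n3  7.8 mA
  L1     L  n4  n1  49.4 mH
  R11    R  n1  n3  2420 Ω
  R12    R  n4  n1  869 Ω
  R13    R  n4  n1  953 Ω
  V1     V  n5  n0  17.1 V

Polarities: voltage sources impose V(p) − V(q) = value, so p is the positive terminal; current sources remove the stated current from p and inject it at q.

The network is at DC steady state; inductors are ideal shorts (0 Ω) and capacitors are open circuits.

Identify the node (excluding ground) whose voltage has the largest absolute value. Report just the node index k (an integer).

Apply KCL at each of the 6 non-ground nodes and solve the resulting linear system.
Node n1: branches {R2, C1, R3, R5, R9, I2, L1, R11, R12, R13} → V_1 = 16.92
Node n2: branches {R2, R5, R6, R10} → V_2 = 16.52
Node n3: branches {R1, R4, R7, I2, R11} → V_3 = 18.20
Node n4: branches {R1, R8, L1, R12, R13} → V_4 = 16.92
Node n5: branches {C1, R4, R7, R8, V1} → V_5 = 17.10
Node n6: branches {I1, R3, R6, R10} → V_6 = 16.33
Source currents: i(L1)=0.03137, i(V1)=-0.02410

3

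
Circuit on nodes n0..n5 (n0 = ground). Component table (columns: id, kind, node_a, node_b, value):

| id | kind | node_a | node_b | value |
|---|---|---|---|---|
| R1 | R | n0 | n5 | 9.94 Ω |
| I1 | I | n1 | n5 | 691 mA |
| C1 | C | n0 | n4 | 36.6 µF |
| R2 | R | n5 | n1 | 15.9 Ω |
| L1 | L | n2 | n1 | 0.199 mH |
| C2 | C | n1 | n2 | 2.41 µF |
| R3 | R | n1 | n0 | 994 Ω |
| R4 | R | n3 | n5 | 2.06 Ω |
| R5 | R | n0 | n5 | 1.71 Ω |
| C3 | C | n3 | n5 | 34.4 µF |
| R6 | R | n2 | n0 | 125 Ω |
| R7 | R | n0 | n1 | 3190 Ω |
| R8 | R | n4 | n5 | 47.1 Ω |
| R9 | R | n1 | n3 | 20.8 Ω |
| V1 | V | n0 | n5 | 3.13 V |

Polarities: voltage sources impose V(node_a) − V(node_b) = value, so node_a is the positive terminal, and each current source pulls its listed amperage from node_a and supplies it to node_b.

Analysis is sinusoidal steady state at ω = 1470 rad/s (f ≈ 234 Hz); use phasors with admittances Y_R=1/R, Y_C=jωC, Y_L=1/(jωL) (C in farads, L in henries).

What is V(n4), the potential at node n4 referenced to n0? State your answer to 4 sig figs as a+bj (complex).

-0.4217+1.069j V

Apply KCL at each of the 5 non-ground nodes and solve the resulting linear system.
Node n1: branches {I1, R2, L1, C2, R3, R7, R9} → V_1 = -8.836+0.01859j
Node n2: branches {L1, C2, R6} → V_2 = -8.835+0.03929j
Node n3: branches {R4, C3, R9} → V_3 = -3.639+0.04996j
Node n4: branches {C1, R8} → V_4 = -0.4217+1.069j
Node n5: branches {R1, I1, R2, R4, R5, C3, R8, V1} → V_5 = -3.130+0.000j
Source currents: i(V1)=-2.285-0.02235j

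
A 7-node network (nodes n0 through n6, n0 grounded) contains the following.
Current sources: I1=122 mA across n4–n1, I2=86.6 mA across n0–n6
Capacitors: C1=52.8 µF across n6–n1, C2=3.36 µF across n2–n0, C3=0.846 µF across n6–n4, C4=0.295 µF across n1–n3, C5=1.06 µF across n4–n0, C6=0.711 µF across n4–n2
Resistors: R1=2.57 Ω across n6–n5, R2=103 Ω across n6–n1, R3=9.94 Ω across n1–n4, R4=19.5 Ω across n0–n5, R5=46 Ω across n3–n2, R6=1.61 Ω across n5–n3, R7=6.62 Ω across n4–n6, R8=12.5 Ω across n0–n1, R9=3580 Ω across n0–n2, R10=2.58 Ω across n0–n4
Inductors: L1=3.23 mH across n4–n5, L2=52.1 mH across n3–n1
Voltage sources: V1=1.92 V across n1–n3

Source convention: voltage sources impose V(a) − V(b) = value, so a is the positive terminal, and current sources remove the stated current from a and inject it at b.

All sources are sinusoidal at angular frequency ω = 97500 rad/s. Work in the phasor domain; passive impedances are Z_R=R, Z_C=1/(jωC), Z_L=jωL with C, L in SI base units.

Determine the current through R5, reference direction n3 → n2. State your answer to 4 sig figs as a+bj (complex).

MNA unknowns: 6 node voltages V₁..V_6 plus 1 source current (V1)
I1: z[4]−=0.122, z[1]+=0.122
C1: Y=0.000+5.148j on G[6,1]
R1: Y=0.3891+0.000j on G[6,5]
R2: Y=0.009709+0.000j on G[6,1]
R3: Y=0.1006+0.000j on G[1,4]
C2: Y=0.000+0.3276j on G[2,0]
R4: Y=0.05128+0.000j on G[0,5]
R5: Y=0.02174+0.000j on G[3,2]
R6: Y=0.6211+0.000j on G[5,3]
C3: Y=0.000+0.08249j on G[6,4]
L1: Y=0.000-0.003175j on G[4,5]
R7: Y=0.1511+0.000j on G[4,6]
R8: Y=0.08000+0.000j on G[0,1]
I2: z[0]−=0.0866, z[6]+=0.0866
C4: Y=0.000+0.02876j on G[1,3]
C5: Y=0.000+0.1033j on G[4,0]
R9: Y=0.0002793+0.000j on G[0,2]
R10: Y=0.3876+0.000j on G[0,4]
L2: Y=0.000-0.0001969j on G[3,1]
C6: Y=0.000+0.06932j on G[4,2]
V1: row V1−V3=1.92, i_V1 at 1,3
solve → V1=0.8446-0.1767j, V2=0.01221+0.06054j, V3=-1.075-0.1767j, V4=0.1446+0.005528j, V5=-0.3238-0.1358j, V6=0.8322-0.08457j
aux → i_V1=-0.4905-0.08542j

-0.02364-0.005158j A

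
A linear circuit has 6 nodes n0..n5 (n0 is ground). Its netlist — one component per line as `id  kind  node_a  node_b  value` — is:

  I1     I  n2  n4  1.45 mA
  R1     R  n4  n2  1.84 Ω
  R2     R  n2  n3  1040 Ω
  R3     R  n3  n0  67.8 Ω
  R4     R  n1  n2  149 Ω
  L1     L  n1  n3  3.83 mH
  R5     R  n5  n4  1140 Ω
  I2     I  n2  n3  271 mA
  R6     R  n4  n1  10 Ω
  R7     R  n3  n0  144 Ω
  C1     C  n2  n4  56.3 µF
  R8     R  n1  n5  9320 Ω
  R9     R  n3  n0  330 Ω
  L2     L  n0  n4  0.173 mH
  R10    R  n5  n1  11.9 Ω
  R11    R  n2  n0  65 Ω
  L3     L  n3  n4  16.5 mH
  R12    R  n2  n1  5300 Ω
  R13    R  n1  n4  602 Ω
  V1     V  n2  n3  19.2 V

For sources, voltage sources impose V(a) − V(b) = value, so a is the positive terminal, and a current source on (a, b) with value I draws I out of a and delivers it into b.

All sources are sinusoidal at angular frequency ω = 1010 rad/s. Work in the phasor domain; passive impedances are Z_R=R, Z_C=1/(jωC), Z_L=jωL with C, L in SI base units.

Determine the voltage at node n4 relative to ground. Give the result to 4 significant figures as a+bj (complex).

Apply KCL at each of the 5 non-ground nodes and solve the resulting linear system.
Node n1: branches {R4, L1, R6, R8, R10, R12, R13} → V_1 = -14.31+3.613j
Node n2: branches {I1, R1, R2, R4, I2, C1, R11, R12, V1} → V_2 = 3.319-2.525j
Node n3: branches {R2, R3, L1, I2, R7, R9, L3, V1} → V_3 = -15.88-2.525j
Node n4: branches {I1, R1, R5, R6, C1, L2, L3, R13} → V_4 = -0.01770+0.05968j
Node n5: branches {R5, R8, R10} → V_5 = -14.16+3.577j
Source currents: i(V1)=-2.424+1.296j

-0.01770+0.05968j V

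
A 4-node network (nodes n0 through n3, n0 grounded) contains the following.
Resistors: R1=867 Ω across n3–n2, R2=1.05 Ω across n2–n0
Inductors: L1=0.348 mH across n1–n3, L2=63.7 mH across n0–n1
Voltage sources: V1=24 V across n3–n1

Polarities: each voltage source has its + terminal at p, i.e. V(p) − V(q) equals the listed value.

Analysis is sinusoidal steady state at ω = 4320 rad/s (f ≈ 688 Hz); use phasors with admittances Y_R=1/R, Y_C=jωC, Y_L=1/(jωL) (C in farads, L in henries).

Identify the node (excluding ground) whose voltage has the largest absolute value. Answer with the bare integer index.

3

Element admittances at ω=4320 rad/s:
  Y(R1) = 0.001153+0.000j S between n3,n2
  Y(L1) = 0.000-0.6652j S between n1,n3
  Y(R2) = 0.9524+0.000j S between n2,n0
  Y(L2) = 0.000-0.003634j S between n0,n1
  V1: constraint V(n3)−V(n1) = 24
Assemble and solve the 4×4 MNA system:
  V(n1)=-2.192-6.914j  V(n2)=0.02638-0.008363j  V(n3)=21.81-6.914j
  i(V1)=-0.02512+15.97j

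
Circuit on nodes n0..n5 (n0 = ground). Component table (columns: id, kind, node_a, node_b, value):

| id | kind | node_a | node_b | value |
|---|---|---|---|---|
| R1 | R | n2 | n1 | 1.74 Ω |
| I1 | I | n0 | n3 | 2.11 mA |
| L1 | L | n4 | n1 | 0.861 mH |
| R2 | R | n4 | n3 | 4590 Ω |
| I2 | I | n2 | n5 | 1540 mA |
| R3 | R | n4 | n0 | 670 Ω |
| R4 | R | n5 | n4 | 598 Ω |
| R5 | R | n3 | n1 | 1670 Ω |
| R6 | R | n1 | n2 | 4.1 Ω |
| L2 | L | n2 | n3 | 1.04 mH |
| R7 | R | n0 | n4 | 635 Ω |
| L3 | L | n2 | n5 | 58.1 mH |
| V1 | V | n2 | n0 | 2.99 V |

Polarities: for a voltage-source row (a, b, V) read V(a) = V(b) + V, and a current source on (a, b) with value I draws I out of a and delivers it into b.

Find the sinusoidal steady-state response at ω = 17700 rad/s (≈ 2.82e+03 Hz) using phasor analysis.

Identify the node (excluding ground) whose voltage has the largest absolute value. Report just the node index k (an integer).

5

Apply KCL at each of the 5 non-ground nodes and solve the resulting linear system.
Node n1: branches {R1, L1, R5, R6} → V_1 = 4.402+0.7271j
Node n2: branches {R1, I2, R6, L2, L3, V1} → V_2 = 2.990+0.000j
Node n3: branches {I1, R2, R5, L2} → V_3 = 2.909+0.02489j
Node n4: branches {L1, R2, R3, R4, R7} → V_4 = -4.675+18.36j
Node n5: branches {I2, R4, L3} → V_5 = 677.5+410.6j
Source currents: i(V1)=0.01645-0.05630j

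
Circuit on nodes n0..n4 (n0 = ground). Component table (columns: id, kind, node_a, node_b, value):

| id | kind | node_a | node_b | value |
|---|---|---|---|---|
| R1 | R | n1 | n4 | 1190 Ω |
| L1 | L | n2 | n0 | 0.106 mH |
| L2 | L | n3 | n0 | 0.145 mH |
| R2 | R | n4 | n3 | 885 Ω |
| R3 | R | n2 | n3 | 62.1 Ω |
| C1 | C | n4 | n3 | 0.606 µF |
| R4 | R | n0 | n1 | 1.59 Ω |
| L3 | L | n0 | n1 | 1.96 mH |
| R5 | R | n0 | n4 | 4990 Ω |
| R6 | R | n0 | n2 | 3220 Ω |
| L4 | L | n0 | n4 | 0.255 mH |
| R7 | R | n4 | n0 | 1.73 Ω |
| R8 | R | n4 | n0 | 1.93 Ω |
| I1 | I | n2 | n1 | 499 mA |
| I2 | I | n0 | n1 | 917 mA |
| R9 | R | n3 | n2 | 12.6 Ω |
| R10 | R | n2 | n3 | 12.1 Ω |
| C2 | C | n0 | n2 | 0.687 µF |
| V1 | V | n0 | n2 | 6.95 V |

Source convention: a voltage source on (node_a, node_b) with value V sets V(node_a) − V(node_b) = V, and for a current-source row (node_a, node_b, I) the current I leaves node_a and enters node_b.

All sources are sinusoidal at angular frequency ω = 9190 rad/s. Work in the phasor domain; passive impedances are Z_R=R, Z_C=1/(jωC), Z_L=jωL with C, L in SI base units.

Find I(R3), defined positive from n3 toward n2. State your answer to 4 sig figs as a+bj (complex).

0.1058-0.02530j A

MNA unknowns: 4 node voltages V₁..V_4 plus 1 source current (V1)
R1: Y=0.0008403+0.000j on G[1,4]
L1: Y=0.000-1.027j on G[2,0]
L2: Y=0.000-0.7504j on G[3,0]
R2: Y=0.001130+0.000j on G[4,3]
R3: Y=0.01610+0.000j on G[2,3]
C1: Y=0.000+0.005569j on G[4,3]
R4: Y=0.6289+0.000j on G[0,1]
L3: Y=0.000-0.05552j on G[0,1]
R5: Y=0.0002004+0.000j on G[0,4]
R6: Y=0.0003106+0.000j on G[0,2]
L4: Y=0.000-0.4267j on G[0,4]
R7: Y=0.5780+0.000j on G[4,0]
R8: Y=0.5181+0.000j on G[4,0]
I1: z[2]−=0.499, z[1]+=0.499
I2: z[0]−=0.917, z[1]+=0.917
R9: Y=0.07937+0.000j on G[3,2]
R10: Y=0.08264+0.000j on G[2,3]
C2: Y=0.000+0.006314j on G[0,2]
V1: row V0−V2=6.95, i_V1 at 0,2
solve → V1=2.231+0.1967j, V2=-6.950+0.000j, V3=-0.3781-1.571j, V4=0.009224+0.0001543j
aux → i_V1=-0.6737+7.370j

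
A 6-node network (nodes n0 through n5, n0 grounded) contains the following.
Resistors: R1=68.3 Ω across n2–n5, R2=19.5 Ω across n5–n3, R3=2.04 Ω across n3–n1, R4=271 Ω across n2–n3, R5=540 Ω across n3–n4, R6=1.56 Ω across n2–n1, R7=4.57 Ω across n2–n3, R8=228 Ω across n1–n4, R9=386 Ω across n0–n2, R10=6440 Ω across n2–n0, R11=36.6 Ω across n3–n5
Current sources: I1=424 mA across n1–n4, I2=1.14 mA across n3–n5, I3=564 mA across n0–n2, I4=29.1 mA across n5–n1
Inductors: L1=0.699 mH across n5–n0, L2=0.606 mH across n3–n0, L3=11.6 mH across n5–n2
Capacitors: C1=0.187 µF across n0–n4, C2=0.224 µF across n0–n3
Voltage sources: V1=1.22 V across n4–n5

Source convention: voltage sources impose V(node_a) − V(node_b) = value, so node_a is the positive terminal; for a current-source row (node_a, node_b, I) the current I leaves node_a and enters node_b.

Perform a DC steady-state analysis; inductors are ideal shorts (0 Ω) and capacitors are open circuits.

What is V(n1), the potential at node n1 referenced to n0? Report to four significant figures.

Apply KCL at each of the 5 non-ground nodes and solve the resulting linear system.
Node n1: branches {I1, R3, R6, R8, I4} → V_1 = -0.3430
Node n2: branches {R1, I3, R4, R6, R7, R9, R10, L3} → V_2 = 0.000
Node n3: branches {R2, R3, I2, R4, R5, R7, L2, R11, C2} → V_3 = 0.000
Node n4: branches {I1, R5, C1, R8, V1} → V_4 = 1.220
Node n5: branches {R1, R2, L1, I2, L3, I4, R11, V1} → V_5 = 0.000
Source currents: i(L1)=0.7310, i(L2)=-0.1670, i(L3)=-0.3441, i(V1)=0.4149

-0.3430 V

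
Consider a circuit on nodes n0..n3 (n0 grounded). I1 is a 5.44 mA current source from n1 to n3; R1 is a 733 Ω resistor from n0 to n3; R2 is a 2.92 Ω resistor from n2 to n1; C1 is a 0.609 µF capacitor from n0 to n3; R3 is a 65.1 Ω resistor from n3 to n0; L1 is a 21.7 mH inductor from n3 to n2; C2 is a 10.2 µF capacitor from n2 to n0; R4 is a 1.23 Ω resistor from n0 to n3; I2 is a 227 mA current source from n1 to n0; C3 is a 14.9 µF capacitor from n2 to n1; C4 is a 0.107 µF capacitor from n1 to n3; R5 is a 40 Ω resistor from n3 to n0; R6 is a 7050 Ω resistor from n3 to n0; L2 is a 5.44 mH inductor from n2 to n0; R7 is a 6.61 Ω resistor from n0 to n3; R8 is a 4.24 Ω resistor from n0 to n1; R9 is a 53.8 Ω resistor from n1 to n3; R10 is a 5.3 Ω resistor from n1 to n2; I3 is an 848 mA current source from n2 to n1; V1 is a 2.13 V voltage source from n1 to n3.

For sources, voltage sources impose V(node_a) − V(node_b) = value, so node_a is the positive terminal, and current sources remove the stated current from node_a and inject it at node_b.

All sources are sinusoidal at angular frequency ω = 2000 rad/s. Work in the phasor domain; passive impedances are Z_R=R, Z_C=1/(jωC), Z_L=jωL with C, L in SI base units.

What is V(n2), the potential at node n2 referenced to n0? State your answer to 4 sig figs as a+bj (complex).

-0.07164+0.09968j V

Apply KCL at each of the 3 non-ground nodes and solve the resulting linear system.
Node n1: branches {I1, R2, I2, C3, C4, R8, R9, R10, I3, V1} → V_1 = 1.537-0.003543j
Node n2: branches {R2, L1, C2, C3, L2, R10, I3} → V_2 = -0.07164+0.09968j
Node n3: branches {I1, R1, C1, R3, L1, R4, C4, R5, R6, R7, R9, V1} → V_3 = -0.5930-0.003543j
Source currents: i(V1)=-0.6440+0.007269j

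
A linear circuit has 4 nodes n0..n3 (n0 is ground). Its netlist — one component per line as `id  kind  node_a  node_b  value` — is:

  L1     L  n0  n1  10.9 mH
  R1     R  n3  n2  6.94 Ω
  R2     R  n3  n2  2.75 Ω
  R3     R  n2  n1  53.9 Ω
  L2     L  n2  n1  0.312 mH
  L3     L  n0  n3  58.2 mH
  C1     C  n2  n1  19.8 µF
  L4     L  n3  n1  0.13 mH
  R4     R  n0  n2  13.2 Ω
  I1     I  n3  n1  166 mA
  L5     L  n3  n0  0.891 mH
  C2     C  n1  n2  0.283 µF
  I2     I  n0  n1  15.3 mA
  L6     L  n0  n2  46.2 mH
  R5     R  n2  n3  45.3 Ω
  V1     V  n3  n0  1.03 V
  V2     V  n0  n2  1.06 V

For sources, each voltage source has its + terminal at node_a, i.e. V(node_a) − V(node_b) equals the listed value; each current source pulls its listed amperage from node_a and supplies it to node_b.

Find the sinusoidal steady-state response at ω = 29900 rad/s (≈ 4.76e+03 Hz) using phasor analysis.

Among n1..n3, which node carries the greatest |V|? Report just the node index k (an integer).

1

Apply KCL at each of the 3 non-ground nodes and solve the resulting linear system.
Node n1: branches {L1, R3, L2, C1, L4, I1, C2, I2} → V_1 = -3.306-0.9571j
Node n2: branches {R1, R2, R3, L2, C1, R4, C2, L6, R5, V2} → V_2 = -1.060+0.000j
Node n3: branches {R1, R2, L3, L4, I1, L5, R5, V1} → V_3 = 1.030+0.000j
Source currents: i(V1)=-1.520+1.155j, i(V2)=-1.618+1.126j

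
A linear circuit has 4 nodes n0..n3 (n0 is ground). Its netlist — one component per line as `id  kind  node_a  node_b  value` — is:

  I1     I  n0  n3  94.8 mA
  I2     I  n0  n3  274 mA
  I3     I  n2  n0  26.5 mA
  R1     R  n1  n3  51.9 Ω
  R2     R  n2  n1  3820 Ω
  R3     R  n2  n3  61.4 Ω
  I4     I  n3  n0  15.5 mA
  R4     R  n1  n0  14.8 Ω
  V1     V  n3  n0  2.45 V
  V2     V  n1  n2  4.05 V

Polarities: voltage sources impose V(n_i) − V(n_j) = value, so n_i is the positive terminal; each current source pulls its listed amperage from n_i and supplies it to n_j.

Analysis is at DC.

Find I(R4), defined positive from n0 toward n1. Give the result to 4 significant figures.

Element admittances at DC:
  I1: injects 0.0948 A into n3 (from n0)
  I2: injects 0.274 A into n3 (from n0)
  I3: injects 0.0265 A into n0 (from n2)
  Y(R1) = 0.01927 S between n1,n3
  Y(R2) = 0.0002618 S between n2,n1
  Y(R3) = 0.01629 S between n2,n3
  I4: injects 0.0155 A into n0 (from n3)
  Y(R4) = 0.06757 S between n1,n0
  V1: constraint V(n3)−V(n0) = 2.45
  V2: constraint V(n1)−V(n2) = 4.05
Assemble and solve the 5×5 MNA system:
  V(n1)=1.227  V(n2)=-2.823  V(n3)=2.450
  i(V1)=0.2439  i(V2)=-0.06043

-0.08293 A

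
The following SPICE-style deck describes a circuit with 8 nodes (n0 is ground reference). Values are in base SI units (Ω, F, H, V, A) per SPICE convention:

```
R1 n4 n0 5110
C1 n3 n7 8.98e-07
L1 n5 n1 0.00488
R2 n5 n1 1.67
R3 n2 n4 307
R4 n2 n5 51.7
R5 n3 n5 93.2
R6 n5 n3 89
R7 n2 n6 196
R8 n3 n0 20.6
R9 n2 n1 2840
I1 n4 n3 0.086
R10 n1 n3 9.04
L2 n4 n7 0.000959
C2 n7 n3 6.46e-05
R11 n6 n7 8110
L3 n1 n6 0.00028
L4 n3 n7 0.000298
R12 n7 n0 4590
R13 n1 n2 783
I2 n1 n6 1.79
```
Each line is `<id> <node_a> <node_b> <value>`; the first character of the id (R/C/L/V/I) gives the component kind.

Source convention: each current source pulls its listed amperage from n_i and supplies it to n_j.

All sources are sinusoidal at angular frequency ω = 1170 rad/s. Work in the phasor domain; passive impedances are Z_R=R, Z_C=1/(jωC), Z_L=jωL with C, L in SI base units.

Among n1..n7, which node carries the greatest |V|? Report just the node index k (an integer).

6

Element admittances at ω=1170 rad/s:
  Y(R1) = 0.0001957+0.000j S between n4,n0
  Y(C1) = 0.000+0.001051j S between n3,n7
  Y(L1) = 0.000-0.1751j S between n5,n1
  Y(R2) = 0.5988+0.000j S between n5,n1
  Y(R3) = 0.003257+0.000j S between n2,n4
  Y(R4) = 0.01934+0.000j S between n2,n5
  Y(R5) = 0.01073+0.000j S between n3,n5
  Y(R6) = 0.01124+0.000j S between n5,n3
  Y(R7) = 0.005102+0.000j S between n2,n6
  Y(R8) = 0.04854+0.000j S between n3,n0
  Y(R9) = 0.0003521+0.000j S between n2,n1
  I1: injects 0.086 A into n3 (from n4)
  Y(R10) = 0.1106+0.000j S between n1,n3
  Y(L2) = 0.000-0.8912j S between n4,n7
  Y(C2) = 0.000+0.07558j S between n7,n3
  Y(R11) = 0.0001233+0.000j S between n6,n7
  Y(L3) = 0.000-3.053j S between n1,n6
  Y(L4) = 0.000-2.868j S between n3,n7
  Y(R12) = 0.0002179+0.000j S between n7,n0
  Y(R13) = 0.001277+0.000j S between n1,n2
  I2: injects 1.79 A into n6 (from n1)
Assemble and solve the 7×7 MNA system:
  V(n1)=0.0001141-0.005570j  V(n2)=-0.0003755+0.08479j  V(n3)=5.607e-06+0.0006459j  V(n4)=-0.001080-0.1267j  V(n5)=-0.0006524-0.002836j  V(n6)=0.0009679+0.5808j  V(n7)=-0.0002793-0.03016j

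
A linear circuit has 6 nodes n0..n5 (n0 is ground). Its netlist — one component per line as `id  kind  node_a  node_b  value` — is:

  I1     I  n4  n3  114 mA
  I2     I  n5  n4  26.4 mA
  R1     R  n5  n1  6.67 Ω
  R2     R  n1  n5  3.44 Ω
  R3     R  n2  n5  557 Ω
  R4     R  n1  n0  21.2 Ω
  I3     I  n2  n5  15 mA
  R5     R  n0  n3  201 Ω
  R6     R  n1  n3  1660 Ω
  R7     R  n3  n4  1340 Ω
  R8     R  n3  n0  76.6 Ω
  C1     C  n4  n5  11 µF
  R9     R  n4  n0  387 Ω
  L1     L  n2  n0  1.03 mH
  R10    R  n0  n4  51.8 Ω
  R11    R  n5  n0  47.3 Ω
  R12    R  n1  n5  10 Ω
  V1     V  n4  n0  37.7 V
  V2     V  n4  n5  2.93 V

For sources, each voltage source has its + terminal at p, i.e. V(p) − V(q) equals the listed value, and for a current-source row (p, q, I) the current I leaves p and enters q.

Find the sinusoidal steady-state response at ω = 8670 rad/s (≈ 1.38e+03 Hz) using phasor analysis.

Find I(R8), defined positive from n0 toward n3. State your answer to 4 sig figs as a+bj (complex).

-0.1087+0.000j A

Apply KCL at each of the 5 non-ground nodes and solve the resulting linear system.
Node n1: branches {R1, R2, R4, R6, R12} → V_1 = 31.96+0.000j
Node n2: branches {R3, I3, L1} → V_2 = 0.006788+0.4234j
Node n3: branches {I1, R5, R6, R7, R8} → V_3 = 8.328+0.000j
Node n4: branches {I1, I2, R7, C1, R9, R10, V1, V2} → V_4 = 37.70+0.000j
Node n5: branches {I2, R1, R2, R3, I3, C1, R11, R12, V2} → V_5 = 34.77+0.000j
Source currents: i(V1)=-3.265+0.0007601j, i(V2)=2.330-0.2802j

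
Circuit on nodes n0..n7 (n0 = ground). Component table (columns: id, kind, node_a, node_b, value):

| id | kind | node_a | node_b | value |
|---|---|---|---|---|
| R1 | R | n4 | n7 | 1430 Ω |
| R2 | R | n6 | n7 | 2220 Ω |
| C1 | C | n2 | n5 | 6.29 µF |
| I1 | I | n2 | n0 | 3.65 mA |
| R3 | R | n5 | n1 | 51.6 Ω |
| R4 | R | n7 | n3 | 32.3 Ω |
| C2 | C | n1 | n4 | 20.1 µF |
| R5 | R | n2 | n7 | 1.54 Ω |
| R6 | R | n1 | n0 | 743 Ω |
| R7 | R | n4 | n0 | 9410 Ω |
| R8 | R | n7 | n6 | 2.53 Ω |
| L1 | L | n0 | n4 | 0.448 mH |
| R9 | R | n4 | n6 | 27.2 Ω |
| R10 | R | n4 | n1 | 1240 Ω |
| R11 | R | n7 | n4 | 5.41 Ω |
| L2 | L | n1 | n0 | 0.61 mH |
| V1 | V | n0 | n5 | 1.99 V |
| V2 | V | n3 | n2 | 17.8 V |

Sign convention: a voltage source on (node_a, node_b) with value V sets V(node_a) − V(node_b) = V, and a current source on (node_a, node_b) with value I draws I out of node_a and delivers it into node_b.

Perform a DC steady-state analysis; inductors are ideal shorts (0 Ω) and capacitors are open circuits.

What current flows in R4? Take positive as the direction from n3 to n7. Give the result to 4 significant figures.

0.5258 A

MNA unknowns: 7 node voltages V₁..V_7 plus 4 source currents (L1, L2, V1, V2)
R1: Y=0.0006993 on G[4,7]
R2: Y=0.0004505 on G[6,7]
C1: Y=0.000 on G[2,5]
I1: z[2]−=0.00365, z[0]+=0.00365
R3: Y=0.01938 on G[5,1]
R4: Y=0.03096 on G[7,3]
C2: Y=0.000 on G[1,4]
R5: Y=0.6494 on G[2,7]
R6: Y=0.001346 on G[1,0]
R7: Y=0.0001063 on G[4,0]
R8: Y=0.3953 on G[7,6]
L1: row V0−V4=0, i_L1 at 0,4
R9: Y=0.03676 on G[4,6]
R10: Y=0.0008065 on G[4,1]
R11: Y=0.1848 on G[7,4]
L2: row V1−V0=0, i_L2 at 1,0
V1: row V0−V5=1.99, i_V1 at 0,5
V2: row V3−V2=17.8, i_V2 at 3,2
solve → V1=0.000, V2=-0.8321, V3=16.97, V4=0.000, V5=-1.990, V6=-0.01524, V7=-0.01665
aux → i_L1=0.003650, i_L2=-0.03857, i_V1=-0.03857, i_V2=-0.5258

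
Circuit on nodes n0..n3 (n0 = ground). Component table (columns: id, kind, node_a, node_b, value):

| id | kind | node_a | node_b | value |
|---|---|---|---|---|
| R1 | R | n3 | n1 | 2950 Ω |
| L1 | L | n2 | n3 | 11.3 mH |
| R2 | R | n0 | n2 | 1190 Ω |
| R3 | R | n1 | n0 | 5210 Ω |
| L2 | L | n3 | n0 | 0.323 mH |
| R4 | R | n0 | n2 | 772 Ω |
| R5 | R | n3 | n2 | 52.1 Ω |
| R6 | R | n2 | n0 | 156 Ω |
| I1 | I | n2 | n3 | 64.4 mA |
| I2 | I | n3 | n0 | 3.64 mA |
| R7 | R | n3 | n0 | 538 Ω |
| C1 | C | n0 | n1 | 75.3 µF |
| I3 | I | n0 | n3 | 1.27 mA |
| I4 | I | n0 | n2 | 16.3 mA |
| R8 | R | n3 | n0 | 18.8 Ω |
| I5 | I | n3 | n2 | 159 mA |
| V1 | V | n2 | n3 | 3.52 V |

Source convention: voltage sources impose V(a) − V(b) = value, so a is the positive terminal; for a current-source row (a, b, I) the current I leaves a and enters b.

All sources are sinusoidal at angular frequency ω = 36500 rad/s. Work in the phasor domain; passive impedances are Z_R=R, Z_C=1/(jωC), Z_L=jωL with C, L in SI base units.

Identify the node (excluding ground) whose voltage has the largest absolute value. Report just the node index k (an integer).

MNA unknowns: 3 node voltages V₁..V_3 plus 1 source current (V1)
R1: Y=0.0003390+0.000j on G[3,1]
L1: Y=0.000-0.002425j on G[2,3]
R2: Y=0.0008403+0.000j on G[0,2]
R3: Y=0.0001919+0.000j on G[1,0]
L2: Y=0.000-0.08482j on G[3,0]
R4: Y=0.001295+0.000j on G[0,2]
R5: Y=0.01919+0.000j on G[3,2]
R6: Y=0.006410+0.000j on G[2,0]
I1: z[2]−=0.0644, z[3]+=0.0644
I2: z[3]−=0.00364, z[0]+=0.00364
R7: Y=0.001859+0.000j on G[3,0]
C1: Y=0.000+2.748j on G[0,1]
I3: z[0]−=0.00127, z[3]+=0.00127
I4: z[0]−=0.0163, z[2]+=0.0163
R8: Y=0.05319+0.000j on G[3,0]
I5: z[3]−=0.159, z[2]+=0.159
V1: row V2−V3=3.52, i_V1 at 2,3
solve → V1=-1.498e-05+1.129e-05j, V2=3.428-0.1214j, V3=-0.09153-0.1214j
aux → i_V1=0.01404+0.009572j

2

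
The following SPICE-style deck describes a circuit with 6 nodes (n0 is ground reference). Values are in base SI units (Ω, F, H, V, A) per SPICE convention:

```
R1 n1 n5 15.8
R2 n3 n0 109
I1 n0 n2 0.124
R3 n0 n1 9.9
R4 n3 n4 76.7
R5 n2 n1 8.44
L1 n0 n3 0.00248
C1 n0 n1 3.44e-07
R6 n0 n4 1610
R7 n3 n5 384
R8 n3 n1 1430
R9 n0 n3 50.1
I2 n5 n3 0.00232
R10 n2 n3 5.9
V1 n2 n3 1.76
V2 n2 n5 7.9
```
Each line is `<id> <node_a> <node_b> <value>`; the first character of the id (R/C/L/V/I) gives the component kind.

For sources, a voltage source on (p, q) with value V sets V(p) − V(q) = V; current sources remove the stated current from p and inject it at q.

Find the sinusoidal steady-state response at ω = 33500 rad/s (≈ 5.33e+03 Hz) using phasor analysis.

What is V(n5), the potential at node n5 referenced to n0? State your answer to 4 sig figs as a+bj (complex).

-4.171+0.2003j V

Element admittances at ω=33500 rad/s:
  Y(R1) = 0.06329+0.000j S between n1,n5
  Y(R2) = 0.009174+0.000j S between n3,n0
  I1: injects 0.124 A into n2 (from n0)
  Y(R3) = 0.1010+0.000j S between n0,n1
  Y(R4) = 0.01304+0.000j S between n3,n4
  Y(R5) = 0.1185+0.000j S between n2,n1
  Y(L1) = 0.000-0.01204j S between n0,n3
  Y(C1) = 0.000+0.01152j S between n0,n1
  Y(R6) = 0.0006211+0.000j S between n0,n4
  Y(R7) = 0.002604+0.000j S between n3,n5
  Y(R8) = 0.0006993+0.000j S between n3,n1
  Y(R9) = 0.01996+0.000j S between n0,n3
  I2: injects 0.00232 A into n3 (from n5)
  Y(R10) = 0.1695+0.000j S between n2,n3
  V1: constraint V(n2)−V(n3) = 1.76
  V2: constraint V(n2)−V(n5) = 7.9
Assemble and solve the 7×7 MNA system:
  V(n1)=0.6361+0.1031j  V(n2)=3.729+0.2003j  V(n3)=1.969+0.2003j  V(n4)=1.879+0.1912j  V(n5)=-4.171+0.2003j
  i(V1)=-0.2228-0.01767j  i(V2)=-0.3179+0.006154j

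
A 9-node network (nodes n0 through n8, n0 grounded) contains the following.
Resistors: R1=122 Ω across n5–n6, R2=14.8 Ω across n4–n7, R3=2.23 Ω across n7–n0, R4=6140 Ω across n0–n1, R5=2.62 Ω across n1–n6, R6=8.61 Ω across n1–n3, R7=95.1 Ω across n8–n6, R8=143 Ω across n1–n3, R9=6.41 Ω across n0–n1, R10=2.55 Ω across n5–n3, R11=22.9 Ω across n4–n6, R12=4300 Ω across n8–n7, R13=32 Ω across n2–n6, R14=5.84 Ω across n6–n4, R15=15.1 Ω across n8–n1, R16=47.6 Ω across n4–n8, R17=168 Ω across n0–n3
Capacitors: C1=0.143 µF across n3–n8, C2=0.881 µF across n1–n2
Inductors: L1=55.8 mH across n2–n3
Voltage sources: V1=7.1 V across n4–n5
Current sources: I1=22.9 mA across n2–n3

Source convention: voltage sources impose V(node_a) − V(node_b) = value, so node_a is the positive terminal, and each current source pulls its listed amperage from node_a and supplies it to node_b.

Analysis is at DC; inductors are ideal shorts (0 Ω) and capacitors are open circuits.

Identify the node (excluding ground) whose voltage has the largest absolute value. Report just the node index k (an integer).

Apply KCL at each of the 8 non-ground nodes and solve the resulting linear system.
Node n1: branches {R4, R5, R6, R8, R9, C2, R15} → V_1 = -0.6038
Node n2: branches {C2, R13, L1, I1} → V_2 = -3.760
Node n3: branches {R6, R8, R10, C1, L1, R17, I1} → V_3 = -3.760
Node n4: branches {R2, R11, R14, R16, V1} → V_4 = 1.988
Node n5: branches {R1, R10, V1} → V_5 = -5.112
Node n6: branches {R1, R5, R7, R11, R13, R14} → V_6 = 0.05815
Node n7: branches {R2, R3, R12} → V_7 = 0.2602
Node n8: branches {R7, C1, R12, R15, R16} → V_8 = 0.02495
Source currents: i(L1)=0.09641, i(V1)=-0.5727

5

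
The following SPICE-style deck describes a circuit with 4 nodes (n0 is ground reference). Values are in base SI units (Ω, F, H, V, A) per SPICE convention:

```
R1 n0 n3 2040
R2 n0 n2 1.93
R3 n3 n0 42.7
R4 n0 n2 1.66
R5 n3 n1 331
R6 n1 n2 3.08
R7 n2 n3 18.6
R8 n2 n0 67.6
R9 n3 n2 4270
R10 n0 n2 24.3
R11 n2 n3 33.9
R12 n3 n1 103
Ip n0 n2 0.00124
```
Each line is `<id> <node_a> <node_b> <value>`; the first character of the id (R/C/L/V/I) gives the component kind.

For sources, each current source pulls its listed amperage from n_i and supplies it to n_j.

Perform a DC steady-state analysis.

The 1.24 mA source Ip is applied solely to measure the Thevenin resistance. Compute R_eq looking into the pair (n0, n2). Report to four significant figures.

MNA unknowns: 3 node voltages V₁..V_3
R1: Y=0.0004902 on G[0,3]
R2: Y=0.5181 on G[0,2]
R3: Y=0.02342 on G[3,0]
R4: Y=0.6024 on G[0,2]
R5: Y=0.003021 on G[3,1]
R6: Y=0.3247 on G[1,2]
R7: Y=0.05376 on G[2,3]
R8: Y=0.01479 on G[2,0]
R9: Y=0.0002342 on G[3,2]
R10: Y=0.04115 on G[0,2]
R11: Y=0.02950 on G[2,3]
R12: Y=0.009709 on G[3,1]
Ip: z[0]−=0.00124, z[2]+=0.00124
solve → V1=0.001029, V2=0.001037, V3=0.0008299

R_eq = 0.8364 Ω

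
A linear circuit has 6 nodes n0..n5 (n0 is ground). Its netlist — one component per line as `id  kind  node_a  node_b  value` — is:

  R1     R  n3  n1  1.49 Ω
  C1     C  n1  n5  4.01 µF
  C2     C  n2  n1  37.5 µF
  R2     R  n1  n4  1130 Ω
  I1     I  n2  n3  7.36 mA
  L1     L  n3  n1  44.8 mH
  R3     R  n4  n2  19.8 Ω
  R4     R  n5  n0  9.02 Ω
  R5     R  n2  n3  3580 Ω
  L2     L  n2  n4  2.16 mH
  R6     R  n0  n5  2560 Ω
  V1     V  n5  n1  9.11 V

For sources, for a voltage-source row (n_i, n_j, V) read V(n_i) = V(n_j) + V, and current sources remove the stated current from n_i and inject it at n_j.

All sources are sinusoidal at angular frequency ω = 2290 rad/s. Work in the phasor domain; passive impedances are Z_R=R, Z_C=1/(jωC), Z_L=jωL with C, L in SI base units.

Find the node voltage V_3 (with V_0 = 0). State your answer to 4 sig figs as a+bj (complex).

MNA unknowns: 5 node voltages V₁..V_5 plus 1 source current (V1)
R1: Y=0.6711+0.000j on G[3,1]
C1: Y=0.000+0.009183j on G[1,5]
C2: Y=0.000+0.08587j on G[2,1]
R2: Y=0.0008850+0.000j on G[1,4]
I1: z[2]−=0.00736, z[3]+=0.00736
L1: Y=0.000-0.009747j on G[3,1]
R3: Y=0.05051+0.000j on G[4,2]
R4: Y=0.1109+0.000j on G[5,0]
R5: Y=0.0002793+0.000j on G[2,3]
L2: Y=0.000-0.2022j on G[2,4]
R6: Y=0.0003906+0.000j on G[0,5]
V1: row V5−V1=9.11, i_V1 at 5,1
solve → V1=-9.110+0.000j, V2=-9.111+0.08566j, V3=-9.099+0.0001947j, V4=-9.111+0.08557j, V5=0.000+0.000j
aux → i_V1=0.000-0.08366j

-9.099+0.0001947j V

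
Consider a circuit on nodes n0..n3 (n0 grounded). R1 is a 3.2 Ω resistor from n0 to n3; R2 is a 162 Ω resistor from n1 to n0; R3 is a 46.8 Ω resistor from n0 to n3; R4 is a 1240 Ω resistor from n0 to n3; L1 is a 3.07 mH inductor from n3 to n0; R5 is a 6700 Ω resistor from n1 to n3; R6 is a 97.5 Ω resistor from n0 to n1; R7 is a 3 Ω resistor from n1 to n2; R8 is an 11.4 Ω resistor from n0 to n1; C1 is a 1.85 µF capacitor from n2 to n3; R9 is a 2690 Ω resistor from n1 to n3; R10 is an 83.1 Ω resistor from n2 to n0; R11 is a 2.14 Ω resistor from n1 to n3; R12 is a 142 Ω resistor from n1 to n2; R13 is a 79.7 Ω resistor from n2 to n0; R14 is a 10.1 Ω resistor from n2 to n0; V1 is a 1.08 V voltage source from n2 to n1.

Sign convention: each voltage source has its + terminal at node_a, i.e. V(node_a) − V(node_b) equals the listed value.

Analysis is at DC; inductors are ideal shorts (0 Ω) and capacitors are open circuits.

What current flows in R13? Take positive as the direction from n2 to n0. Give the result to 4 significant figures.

MNA unknowns: 3 node voltages V₁..V_3 plus 2 source currents (L1, V1)
R1: Y=0.3125 on G[0,3]
R2: Y=0.006173 on G[1,0]
R3: Y=0.02137 on G[0,3]
R4: Y=0.0008065 on G[0,3]
L1: row V3−V0=0, i_L1 at 3,0
R5: Y=0.0001493 on G[1,3]
R6: Y=0.01026 on G[0,1]
R7: Y=0.3333 on G[1,2]
R8: Y=0.08772 on G[0,1]
C1: Y=0.000 on G[2,3]
R9: Y=0.0003717 on G[1,3]
R10: Y=0.01203 on G[2,0]
R11: Y=0.4673 on G[1,3]
R12: Y=0.007042 on G[1,2]
R13: Y=0.01255 on G[2,0]
R14: Y=0.09901 on G[2,0]
V1: row V2−V1=1.08, i_V1 at 2,1
solve → V1=-0.1919, V2=0.8881, V3=0.000
aux → i_L1=-0.08977, i_V1=-0.4774

0.01114 A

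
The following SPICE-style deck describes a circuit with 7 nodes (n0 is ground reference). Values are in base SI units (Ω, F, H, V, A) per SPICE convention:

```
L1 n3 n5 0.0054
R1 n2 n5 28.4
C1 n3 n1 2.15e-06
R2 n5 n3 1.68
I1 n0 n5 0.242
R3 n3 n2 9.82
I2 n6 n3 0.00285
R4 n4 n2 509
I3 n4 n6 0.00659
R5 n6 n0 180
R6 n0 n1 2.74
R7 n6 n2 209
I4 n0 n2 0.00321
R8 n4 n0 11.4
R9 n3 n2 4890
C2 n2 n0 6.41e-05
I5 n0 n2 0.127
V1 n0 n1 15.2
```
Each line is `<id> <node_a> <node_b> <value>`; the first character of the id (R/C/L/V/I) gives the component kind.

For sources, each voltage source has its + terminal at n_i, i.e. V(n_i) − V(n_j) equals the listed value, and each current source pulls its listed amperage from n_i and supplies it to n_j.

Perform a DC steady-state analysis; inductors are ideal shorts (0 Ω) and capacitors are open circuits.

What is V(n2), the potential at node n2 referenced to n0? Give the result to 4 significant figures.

MNA unknowns: 6 node voltages V₁..V_6 plus 2 source currents (L1, V1)
L1: row V3−V5=0, i_L1 at 3,5
R1: Y=0.03521 on G[2,5]
C1: Y=0.000 on G[3,1]
R2: Y=0.5952 on G[5,3]
I1: z[0]−=0.242, z[5]+=0.242
R3: Y=0.1018 on G[3,2]
I2: z[6]−=0.00285, z[3]+=0.00285
R4: Y=0.001965 on G[4,2]
I3: z[4]−=0.00659, z[6]+=0.00659
R5: Y=0.005556 on G[6,0]
R6: Y=0.3650 on G[0,1]
R7: Y=0.004785 on G[6,2]
I4: z[0]−=0.00321, z[2]+=0.00321
R8: Y=0.08772 on G[4,0]
R9: Y=0.0002045 on G[3,2]
C2: Y=0.000 on G[2,0]
I5: z[0]−=0.127, z[2]+=0.127
V1: row V0−V1=15.2, i_V1 at 0,1
solve → V1=-15.20, V2=83.84, V3=85.63, V4=1.763, V5=85.63, V6=39.16
aux → i_L1=-0.1792, i_V1=-5.547

83.84 V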